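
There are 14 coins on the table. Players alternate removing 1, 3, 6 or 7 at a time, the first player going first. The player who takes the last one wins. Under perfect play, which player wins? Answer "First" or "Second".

Mark each pile size as W (mover wins) or L (mover loses):
i:   0  1  2  3  4  5  6  7  8  9 10 11 12 13 14
     L  W  L  W  L  W  W  W  W  W  W  W  L  W  L
Position 14 is L, so the second player wins.

Second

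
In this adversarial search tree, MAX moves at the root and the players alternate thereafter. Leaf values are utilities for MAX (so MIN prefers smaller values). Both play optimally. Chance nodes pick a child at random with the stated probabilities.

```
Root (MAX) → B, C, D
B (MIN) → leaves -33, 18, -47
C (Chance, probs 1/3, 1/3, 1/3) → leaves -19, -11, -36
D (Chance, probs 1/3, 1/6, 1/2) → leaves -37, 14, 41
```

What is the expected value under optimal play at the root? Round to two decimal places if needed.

10.5

B (MIN): min(-33, 18, -47) = -47
C (Chance): 1/3·-19 + 1/3·-11 + 1/3·-36 = -22
D (Chance): 1/3·-37 + 1/6·14 + 1/2·41 = 10.5
Root (MAX): max(-47, -22, 10.5) = 10.5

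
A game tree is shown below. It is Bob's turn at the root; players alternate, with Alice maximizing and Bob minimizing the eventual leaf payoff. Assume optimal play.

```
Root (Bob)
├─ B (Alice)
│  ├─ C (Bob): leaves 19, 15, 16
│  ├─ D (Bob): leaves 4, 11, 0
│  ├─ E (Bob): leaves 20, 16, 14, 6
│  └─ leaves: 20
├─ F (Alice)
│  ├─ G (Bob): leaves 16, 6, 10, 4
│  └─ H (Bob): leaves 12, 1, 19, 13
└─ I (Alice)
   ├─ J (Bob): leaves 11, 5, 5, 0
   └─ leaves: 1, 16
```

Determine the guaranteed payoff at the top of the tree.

C (Bob): min(19, 15, 16) = 15
D (Bob): min(4, 11, 0) = 0
E (Bob): min(20, 16, 14, 6) = 6
B (Alice): max(15, 0, 6, 20) = 20
G (Bob): min(16, 6, 10, 4) = 4
H (Bob): min(12, 1, 19, 13) = 1
F (Alice): max(4, 1) = 4
J (Bob): min(11, 5, 5, 0) = 0
I (Alice): max(0, 1, 16) = 16
Root (Bob): min(20, 4, 16) = 4

4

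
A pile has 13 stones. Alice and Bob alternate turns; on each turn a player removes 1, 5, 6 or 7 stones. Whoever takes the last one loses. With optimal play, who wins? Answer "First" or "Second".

Second

Positions where the player to move wins (W) vs loses (L):
i:   0  1  2  3  4  5  6  7  8  9 10 11 12 13
     W  L  W  L  W  L  W  W  W  W  W  W  W  L
Position 13 is L, so the second player wins.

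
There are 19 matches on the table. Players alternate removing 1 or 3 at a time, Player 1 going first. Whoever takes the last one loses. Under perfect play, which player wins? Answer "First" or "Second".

i:   0  1  2  3  4  5  6  7  8  9 10 11 12 13 14 15 16 17 18 19
     W  L  W  L  W  L  W  L  W  L  W  L  W  L  W  L  W  L  W  L
Position 19 is L, so the second player wins.

Second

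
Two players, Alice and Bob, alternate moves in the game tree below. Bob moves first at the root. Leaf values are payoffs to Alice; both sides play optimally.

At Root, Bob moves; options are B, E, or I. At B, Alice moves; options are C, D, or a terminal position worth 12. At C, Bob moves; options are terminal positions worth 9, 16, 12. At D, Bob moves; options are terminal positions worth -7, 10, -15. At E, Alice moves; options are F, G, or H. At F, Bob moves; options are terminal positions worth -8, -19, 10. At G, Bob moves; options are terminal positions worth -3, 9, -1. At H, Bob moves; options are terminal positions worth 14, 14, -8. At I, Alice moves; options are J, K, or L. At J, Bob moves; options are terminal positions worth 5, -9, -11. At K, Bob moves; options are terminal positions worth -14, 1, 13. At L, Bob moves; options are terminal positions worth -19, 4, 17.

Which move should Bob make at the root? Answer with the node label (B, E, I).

I

C (Bob): min(9, 16, 12) = 9
D (Bob): min(-7, 10, -15) = -15
B (Alice): max(9, -15, 12) = 12
F (Bob): min(-8, -19, 10) = -19
G (Bob): min(-3, 9, -1) = -3
H (Bob): min(14, 14, -8) = -8
E (Alice): max(-19, -3, -8) = -3
J (Bob): min(5, -9, -11) = -11
K (Bob): min(-14, 1, 13) = -14
L (Bob): min(-19, 4, 17) = -19
I (Alice): max(-11, -14, -19) = -11
Root (Bob): min(12, -3, -11) = -11
Bob picks the child with the lowest value: I (value -11).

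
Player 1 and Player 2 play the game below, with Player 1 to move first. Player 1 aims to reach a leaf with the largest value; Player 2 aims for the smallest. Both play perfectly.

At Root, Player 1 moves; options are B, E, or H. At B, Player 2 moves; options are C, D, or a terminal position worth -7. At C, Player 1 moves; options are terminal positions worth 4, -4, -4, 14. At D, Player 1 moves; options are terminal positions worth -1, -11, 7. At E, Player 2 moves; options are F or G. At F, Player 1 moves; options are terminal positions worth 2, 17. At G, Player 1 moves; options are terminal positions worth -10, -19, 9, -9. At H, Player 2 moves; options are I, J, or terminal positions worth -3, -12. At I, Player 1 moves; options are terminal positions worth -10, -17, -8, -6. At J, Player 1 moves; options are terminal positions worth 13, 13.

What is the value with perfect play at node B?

C: max(4, -4, -4, 14) = 14
D: max(-1, -11, 7) = 7
B: min(14, 7, -7) = -7

-7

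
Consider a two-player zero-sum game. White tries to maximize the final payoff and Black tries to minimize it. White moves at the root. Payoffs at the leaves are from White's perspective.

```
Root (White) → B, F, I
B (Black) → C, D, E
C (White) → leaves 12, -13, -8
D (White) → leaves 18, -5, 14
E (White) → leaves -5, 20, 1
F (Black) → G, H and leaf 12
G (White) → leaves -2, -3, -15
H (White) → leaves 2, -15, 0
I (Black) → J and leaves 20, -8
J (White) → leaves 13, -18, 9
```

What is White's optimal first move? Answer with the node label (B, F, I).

B

C (White): max(12, -13, -8) = 12
D (White): max(18, -5, 14) = 18
E (White): max(-5, 20, 1) = 20
B (Black): min(12, 18, 20) = 12
G (White): max(-2, -3, -15) = -2
H (White): max(2, -15, 0) = 2
F (Black): min(-2, 2, 12) = -2
J (White): max(13, -18, 9) = 13
I (Black): min(13, 20, -8) = -8
Root (White): max(12, -2, -8) = 12
White picks the child with the highest value: B (value 12).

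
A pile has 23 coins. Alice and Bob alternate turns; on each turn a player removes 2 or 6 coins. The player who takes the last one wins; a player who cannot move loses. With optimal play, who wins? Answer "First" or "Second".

W/L table (W = player to move can force a win):
i:   0  1  2  3  4  5  6  7  8  9 10 11 12 13 14 15 16 17 18 19 20 21 22 23
     L  L  W  W  L  L  W  W  L  L  W  W  L  L  W  W  L  L  W  W  L  L  W  W
Position 23 is W, so the first player wins.

First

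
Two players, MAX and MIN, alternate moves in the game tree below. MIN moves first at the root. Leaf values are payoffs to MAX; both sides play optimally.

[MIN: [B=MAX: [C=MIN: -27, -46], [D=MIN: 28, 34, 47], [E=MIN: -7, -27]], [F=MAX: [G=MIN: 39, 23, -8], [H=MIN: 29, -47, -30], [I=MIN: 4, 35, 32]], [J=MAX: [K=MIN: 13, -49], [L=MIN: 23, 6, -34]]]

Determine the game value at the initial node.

-34

C (MIN): min(-27, -46) = -46
D (MIN): min(28, 34, 47) = 28
E (MIN): min(-7, -27) = -27
B (MAX): max(-46, 28, -27) = 28
G (MIN): min(39, 23, -8) = -8
H (MIN): min(29, -47, -30) = -47
I (MIN): min(4, 35, 32) = 4
F (MAX): max(-8, -47, 4) = 4
K (MIN): min(13, -49) = -49
L (MIN): min(23, 6, -34) = -34
J (MAX): max(-49, -34) = -34
Root (MIN): min(28, 4, -34) = -34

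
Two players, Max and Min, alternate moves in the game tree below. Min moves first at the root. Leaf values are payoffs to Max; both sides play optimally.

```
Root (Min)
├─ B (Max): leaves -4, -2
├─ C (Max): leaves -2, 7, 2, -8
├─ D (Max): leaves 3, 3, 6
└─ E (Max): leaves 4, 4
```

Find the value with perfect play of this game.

B (Max): max(-4, -2) = -2
C (Max): max(-2, 7, 2, -8) = 7
D (Max): max(3, 3, 6) = 6
E (Max): max(4, 4) = 4
Root (Min): min(-2, 7, 6, 4) = -2

-2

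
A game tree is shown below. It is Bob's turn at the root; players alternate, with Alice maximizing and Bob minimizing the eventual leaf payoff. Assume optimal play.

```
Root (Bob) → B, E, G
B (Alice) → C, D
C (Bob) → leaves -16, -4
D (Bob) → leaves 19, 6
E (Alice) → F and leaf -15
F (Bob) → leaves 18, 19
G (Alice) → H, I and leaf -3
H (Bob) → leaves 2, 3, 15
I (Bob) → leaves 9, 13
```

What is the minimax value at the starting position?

6

C (Bob): min(-16, -4) = -16
D (Bob): min(19, 6) = 6
B (Alice): max(-16, 6) = 6
F (Bob): min(18, 19) = 18
E (Alice): max(18, -15) = 18
H (Bob): min(2, 3, 15) = 2
I (Bob): min(9, 13) = 9
G (Alice): max(2, 9, -3) = 9
Root (Bob): min(6, 18, 9) = 6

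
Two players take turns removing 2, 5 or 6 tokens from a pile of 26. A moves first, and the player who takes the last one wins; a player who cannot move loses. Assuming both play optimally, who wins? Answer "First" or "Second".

W/L table (W = player to move can force a win):
i:   0  1  2  3  4  5  6  7  8  9 10 11 12 13 14 15 16 17 18 19 20 21 22 23 24 25 26
     L  L  W  W  L  W  W  W  L  W  W  L  L  W  W  L  W  W  W  L  W  W  L  L  W  W  L
Position 26 is L, so the second player wins.

Second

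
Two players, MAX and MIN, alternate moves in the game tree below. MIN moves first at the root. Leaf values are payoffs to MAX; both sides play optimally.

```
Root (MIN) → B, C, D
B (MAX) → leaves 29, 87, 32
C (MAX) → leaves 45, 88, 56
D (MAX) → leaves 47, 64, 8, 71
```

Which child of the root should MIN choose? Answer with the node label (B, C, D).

B (MAX): max(29, 87, 32) = 87
C (MAX): max(45, 88, 56) = 88
D (MAX): max(47, 64, 8, 71) = 71
Root (MIN): min(87, 88, 71) = 71
MIN picks the child with the lowest value: D (value 71).

D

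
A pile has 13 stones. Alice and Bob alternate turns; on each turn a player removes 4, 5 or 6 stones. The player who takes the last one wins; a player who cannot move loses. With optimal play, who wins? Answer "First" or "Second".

Positions where the player to move wins (W) vs loses (L):
i:   0  1  2  3  4  5  6  7  8  9 10 11 12 13
     L  L  L  L  W  W  W  W  W  W  L  L  L  L
Position 13 is L, so the second player wins.

Second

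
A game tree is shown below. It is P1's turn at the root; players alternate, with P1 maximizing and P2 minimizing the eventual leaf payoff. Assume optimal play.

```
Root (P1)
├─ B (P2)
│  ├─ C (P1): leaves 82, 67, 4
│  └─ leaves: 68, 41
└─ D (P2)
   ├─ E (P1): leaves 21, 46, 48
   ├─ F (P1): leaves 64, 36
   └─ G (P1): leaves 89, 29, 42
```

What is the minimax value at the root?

48

C (P1): max(82, 67, 4) = 82
B (P2): min(82, 68, 41) = 41
E (P1): max(21, 46, 48) = 48
F (P1): max(64, 36) = 64
G (P1): max(89, 29, 42) = 89
D (P2): min(48, 64, 89) = 48
Root (P1): max(41, 48) = 48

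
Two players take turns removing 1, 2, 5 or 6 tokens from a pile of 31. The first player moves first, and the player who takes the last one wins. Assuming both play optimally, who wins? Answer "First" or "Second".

Mark each pile size as W (mover wins) or L (mover loses):
i:   0  1  2  3  4  5  6  7  8  9 10 11 12 13 14 15 16 17 18 19 20 21 22 23 24 25 26 27 28 29 30 31
     L  W  W  L  W  W  W  L  W  W  L  W  W  W  L  W  W  L  W  W  W  L  W  W  L  W  W  W  L  W  W  L
Position 31 is L, so the second player wins.

Second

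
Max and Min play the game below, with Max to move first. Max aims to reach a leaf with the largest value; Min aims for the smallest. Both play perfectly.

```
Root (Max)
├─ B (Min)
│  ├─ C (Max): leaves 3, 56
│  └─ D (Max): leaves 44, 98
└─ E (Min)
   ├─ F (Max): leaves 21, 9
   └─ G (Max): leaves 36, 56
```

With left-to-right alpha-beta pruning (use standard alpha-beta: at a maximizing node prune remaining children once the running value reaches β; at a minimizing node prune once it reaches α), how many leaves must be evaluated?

C [α=-∞,β=+∞]: v=56
D [α=-∞,β=56]: v=98
B [α=-∞,β=+∞]: v=56
F [α=56,β=+∞]: v=21
E [α=56,β=+∞]: v=21 after child 1 ≤ α → α-cutoff, skip 1
Root [α=-∞,β=+∞]: v=56
Leaves evaluated: 6 of 8.

6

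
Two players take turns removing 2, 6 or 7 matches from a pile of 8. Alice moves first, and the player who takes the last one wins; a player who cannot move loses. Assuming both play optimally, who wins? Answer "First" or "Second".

W/L table (W = player to move can force a win):
i:   0  1  2  3  4  5  6  7  8
     L  L  W  W  L  L  W  W  W
Position 8 is W, so the first player wins.

First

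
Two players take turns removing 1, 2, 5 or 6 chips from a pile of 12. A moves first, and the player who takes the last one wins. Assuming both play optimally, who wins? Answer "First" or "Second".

First

i:   0  1  2  3  4  5  6  7  8  9 10 11 12
     L  W  W  L  W  W  W  L  W  W  L  W  W
Position 12 is W, so the first player wins.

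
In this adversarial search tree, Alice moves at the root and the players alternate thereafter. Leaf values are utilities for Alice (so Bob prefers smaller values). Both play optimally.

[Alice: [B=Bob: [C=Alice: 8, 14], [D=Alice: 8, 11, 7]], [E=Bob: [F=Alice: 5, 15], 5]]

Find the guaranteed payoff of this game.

11

C (Alice): max(8, 14) = 14
D (Alice): max(8, 11, 7) = 11
B (Bob): min(14, 11) = 11
F (Alice): max(5, 15) = 15
E (Bob): min(15, 5) = 5
Root (Alice): max(11, 5) = 11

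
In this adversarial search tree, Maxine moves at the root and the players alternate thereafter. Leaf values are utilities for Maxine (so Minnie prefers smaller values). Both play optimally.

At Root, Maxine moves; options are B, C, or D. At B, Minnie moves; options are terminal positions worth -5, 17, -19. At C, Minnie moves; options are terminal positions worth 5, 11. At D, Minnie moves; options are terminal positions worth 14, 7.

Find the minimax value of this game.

B (Minnie): min(-5, 17, -19) = -19
C (Minnie): min(5, 11) = 5
D (Minnie): min(14, 7) = 7
Root (Maxine): max(-19, 5, 7) = 7

7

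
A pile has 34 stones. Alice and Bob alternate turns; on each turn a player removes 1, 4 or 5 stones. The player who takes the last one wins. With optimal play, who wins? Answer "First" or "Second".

Second

Positions where the player to move wins (W) vs loses (L):
i:   0  1  2  3  4  5  6  7  8  9 10 11 12 13 14 15 16 17 18 19 20 21 22 23 24 25 26 27 28 29 30 31 32 33 34
     L  W  L  W  W  W  W  W  L  W  L  W  W  W  W  W  L  W  L  W  W  W  W  W  L  W  L  W  W  W  W  W  L  W  L
Position 34 is L, so the second player wins.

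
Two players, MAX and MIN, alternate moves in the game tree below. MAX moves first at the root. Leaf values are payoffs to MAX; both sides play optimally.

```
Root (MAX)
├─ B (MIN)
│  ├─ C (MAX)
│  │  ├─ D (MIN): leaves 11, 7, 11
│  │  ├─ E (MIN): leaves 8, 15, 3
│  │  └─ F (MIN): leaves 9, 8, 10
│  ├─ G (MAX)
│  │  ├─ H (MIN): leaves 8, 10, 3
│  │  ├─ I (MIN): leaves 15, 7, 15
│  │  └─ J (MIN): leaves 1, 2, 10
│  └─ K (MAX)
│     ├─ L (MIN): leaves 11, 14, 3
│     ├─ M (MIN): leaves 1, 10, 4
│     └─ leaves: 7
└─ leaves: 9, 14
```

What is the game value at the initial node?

14

D (MIN): min(11, 7, 11) = 7
E (MIN): min(8, 15, 3) = 3
F (MIN): min(9, 8, 10) = 8
C (MAX): max(7, 3, 8) = 8
H (MIN): min(8, 10, 3) = 3
I (MIN): min(15, 7, 15) = 7
J (MIN): min(1, 2, 10) = 1
G (MAX): max(3, 7, 1) = 7
L (MIN): min(11, 14, 3) = 3
M (MIN): min(1, 10, 4) = 1
K (MAX): max(3, 1, 7) = 7
B (MIN): min(8, 7, 7) = 7
Root (MAX): max(7, 9, 14) = 14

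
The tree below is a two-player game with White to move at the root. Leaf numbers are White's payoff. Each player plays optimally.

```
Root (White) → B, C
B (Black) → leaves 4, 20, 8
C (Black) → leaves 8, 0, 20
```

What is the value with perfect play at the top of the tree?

4

B (Black): min(4, 20, 8) = 4
C (Black): min(8, 0, 20) = 0
Root (White): max(4, 0) = 4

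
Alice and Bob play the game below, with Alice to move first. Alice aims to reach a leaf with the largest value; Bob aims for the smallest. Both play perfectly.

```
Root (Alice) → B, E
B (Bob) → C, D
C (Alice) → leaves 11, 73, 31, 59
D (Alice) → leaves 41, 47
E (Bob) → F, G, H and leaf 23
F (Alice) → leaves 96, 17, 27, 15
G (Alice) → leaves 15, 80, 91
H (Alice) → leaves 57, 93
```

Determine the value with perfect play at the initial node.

C (Alice): max(11, 73, 31, 59) = 73
D (Alice): max(41, 47) = 47
B (Bob): min(73, 47) = 47
F (Alice): max(96, 17, 27, 15) = 96
G (Alice): max(15, 80, 91) = 91
H (Alice): max(57, 93) = 93
E (Bob): min(96, 91, 93, 23) = 23
Root (Alice): max(47, 23) = 47

47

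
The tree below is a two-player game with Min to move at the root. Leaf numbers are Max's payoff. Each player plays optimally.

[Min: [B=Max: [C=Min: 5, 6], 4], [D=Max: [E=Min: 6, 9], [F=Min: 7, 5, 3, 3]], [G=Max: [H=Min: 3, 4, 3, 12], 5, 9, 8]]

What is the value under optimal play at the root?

5

C (Min): min(5, 6) = 5
B (Max): max(5, 4) = 5
E (Min): min(6, 9) = 6
F (Min): min(7, 5, 3, 3) = 3
D (Max): max(6, 3) = 6
H (Min): min(3, 4, 3, 12) = 3
G (Max): max(3, 5, 9, 8) = 9
Root (Min): min(5, 6, 9) = 5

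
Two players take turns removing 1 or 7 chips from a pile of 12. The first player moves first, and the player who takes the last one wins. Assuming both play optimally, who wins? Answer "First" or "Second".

Compute winning (W) and losing (L) positions by backward induction:
i:   0  1  2  3  4  5  6  7  8  9 10 11 12
     L  W  L  W  L  W  L  W  L  W  L  W  L
Position 12 is L, so the second player wins.

Second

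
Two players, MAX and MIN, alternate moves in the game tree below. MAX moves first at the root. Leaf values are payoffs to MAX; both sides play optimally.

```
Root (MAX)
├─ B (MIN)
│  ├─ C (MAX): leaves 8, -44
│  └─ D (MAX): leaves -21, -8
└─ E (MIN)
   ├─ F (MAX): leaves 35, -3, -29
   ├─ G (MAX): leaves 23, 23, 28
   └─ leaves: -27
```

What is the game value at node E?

F: max(35, -3, -29) = 35
G: max(23, 23, 28) = 28
E: min(35, 28, -27) = -27

-27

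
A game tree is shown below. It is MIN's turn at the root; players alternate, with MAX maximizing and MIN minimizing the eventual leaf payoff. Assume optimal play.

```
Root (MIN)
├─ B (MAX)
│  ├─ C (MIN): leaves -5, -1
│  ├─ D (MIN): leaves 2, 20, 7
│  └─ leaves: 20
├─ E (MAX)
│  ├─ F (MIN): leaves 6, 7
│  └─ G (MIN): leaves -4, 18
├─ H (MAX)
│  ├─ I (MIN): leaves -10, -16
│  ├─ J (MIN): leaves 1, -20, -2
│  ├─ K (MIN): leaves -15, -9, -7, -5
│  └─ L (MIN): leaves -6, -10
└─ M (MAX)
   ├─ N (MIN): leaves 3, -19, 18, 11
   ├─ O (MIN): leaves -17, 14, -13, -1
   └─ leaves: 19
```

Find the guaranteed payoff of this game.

C (MIN): min(-5, -1) = -5
D (MIN): min(2, 20, 7) = 2
B (MAX): max(-5, 2, 20) = 20
F (MIN): min(6, 7) = 6
G (MIN): min(-4, 18) = -4
E (MAX): max(6, -4) = 6
I (MIN): min(-10, -16) = -16
J (MIN): min(1, -20, -2) = -20
K (MIN): min(-15, -9, -7, -5) = -15
L (MIN): min(-6, -10) = -10
H (MAX): max(-16, -20, -15, -10) = -10
N (MIN): min(3, -19, 18, 11) = -19
O (MIN): min(-17, 14, -13, -1) = -17
M (MAX): max(-19, -17, 19) = 19
Root (MIN): min(20, 6, -10, 19) = -10

-10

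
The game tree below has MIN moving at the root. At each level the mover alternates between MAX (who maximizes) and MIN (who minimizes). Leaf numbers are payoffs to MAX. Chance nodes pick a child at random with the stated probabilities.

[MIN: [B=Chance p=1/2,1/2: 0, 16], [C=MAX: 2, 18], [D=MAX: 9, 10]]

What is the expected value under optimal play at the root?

B (Chance): 1/2·0 + 1/2·16 = 8
C (MAX): max(2, 18) = 18
D (MAX): max(9, 10) = 10
Root (MIN): min(8, 18, 10) = 8

8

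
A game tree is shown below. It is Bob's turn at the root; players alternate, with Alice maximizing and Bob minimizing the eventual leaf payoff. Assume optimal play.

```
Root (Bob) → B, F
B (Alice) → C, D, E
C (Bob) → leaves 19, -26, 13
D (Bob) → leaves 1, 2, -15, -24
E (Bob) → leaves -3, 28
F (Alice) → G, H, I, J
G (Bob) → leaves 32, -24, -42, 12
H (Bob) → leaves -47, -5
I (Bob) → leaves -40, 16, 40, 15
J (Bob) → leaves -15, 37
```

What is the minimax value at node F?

G: min(32, -24, -42, 12) = -42
H: min(-47, -5) = -47
I: min(-40, 16, 40, 15) = -40
J: min(-15, 37) = -15
F: max(-42, -47, -40, -15) = -15

-15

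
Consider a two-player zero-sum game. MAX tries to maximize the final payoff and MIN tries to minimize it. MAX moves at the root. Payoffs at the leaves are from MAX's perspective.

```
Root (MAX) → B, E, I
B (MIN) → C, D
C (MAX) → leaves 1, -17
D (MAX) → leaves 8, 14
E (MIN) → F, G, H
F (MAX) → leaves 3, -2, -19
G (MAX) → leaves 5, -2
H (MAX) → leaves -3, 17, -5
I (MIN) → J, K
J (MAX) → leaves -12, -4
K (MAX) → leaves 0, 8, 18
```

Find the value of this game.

C (MAX): max(1, -17) = 1
D (MAX): max(8, 14) = 14
B (MIN): min(1, 14) = 1
F (MAX): max(3, -2, -19) = 3
G (MAX): max(5, -2) = 5
H (MAX): max(-3, 17, -5) = 17
E (MIN): min(3, 5, 17) = 3
J (MAX): max(-12, -4) = -4
K (MAX): max(0, 8, 18) = 18
I (MIN): min(-4, 18) = -4
Root (MAX): max(1, 3, -4) = 3

3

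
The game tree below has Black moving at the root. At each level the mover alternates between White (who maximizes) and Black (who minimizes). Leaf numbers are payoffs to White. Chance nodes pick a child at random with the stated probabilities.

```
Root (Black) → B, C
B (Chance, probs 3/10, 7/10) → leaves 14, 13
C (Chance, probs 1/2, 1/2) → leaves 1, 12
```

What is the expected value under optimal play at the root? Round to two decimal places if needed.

6.5

B (Chance): 3/10·14 + 7/10·13 = 13.3
C (Chance): 1/2·1 + 1/2·12 = 6.5
Root (Black): min(13.3, 6.5) = 6.5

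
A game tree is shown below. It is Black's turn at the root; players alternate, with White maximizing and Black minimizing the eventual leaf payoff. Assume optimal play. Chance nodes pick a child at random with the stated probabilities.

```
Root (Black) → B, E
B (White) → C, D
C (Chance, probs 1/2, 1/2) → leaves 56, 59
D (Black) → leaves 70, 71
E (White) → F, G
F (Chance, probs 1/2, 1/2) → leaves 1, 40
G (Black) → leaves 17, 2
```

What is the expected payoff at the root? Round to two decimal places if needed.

C (Chance): 1/2·56 + 1/2·59 = 57.5
D (Black): min(70, 71) = 70
B (White): max(57.5, 70) = 70
F (Chance): 1/2·1 + 1/2·40 = 20.5
G (Black): min(17, 2) = 2
E (White): max(20.5, 2) = 20.5
Root (Black): min(70, 20.5) = 20.5

20.5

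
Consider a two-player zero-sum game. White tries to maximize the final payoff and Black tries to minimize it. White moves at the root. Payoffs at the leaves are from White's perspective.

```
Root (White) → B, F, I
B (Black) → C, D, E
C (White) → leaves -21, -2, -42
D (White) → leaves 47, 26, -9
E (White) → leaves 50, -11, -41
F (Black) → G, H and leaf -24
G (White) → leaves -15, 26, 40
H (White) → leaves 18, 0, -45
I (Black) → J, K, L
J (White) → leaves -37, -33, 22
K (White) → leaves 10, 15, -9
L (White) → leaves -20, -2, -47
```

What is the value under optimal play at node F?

G: max(-15, 26, 40) = 40
H: max(18, 0, -45) = 18
F: min(40, 18, -24) = -24

-24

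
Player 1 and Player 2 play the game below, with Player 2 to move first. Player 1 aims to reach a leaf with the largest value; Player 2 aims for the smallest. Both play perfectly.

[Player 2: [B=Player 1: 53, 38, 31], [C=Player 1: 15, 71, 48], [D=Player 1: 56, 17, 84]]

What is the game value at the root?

B (Player 1): max(53, 38, 31) = 53
C (Player 1): max(15, 71, 48) = 71
D (Player 1): max(56, 17, 84) = 84
Root (Player 2): min(53, 71, 84) = 53

53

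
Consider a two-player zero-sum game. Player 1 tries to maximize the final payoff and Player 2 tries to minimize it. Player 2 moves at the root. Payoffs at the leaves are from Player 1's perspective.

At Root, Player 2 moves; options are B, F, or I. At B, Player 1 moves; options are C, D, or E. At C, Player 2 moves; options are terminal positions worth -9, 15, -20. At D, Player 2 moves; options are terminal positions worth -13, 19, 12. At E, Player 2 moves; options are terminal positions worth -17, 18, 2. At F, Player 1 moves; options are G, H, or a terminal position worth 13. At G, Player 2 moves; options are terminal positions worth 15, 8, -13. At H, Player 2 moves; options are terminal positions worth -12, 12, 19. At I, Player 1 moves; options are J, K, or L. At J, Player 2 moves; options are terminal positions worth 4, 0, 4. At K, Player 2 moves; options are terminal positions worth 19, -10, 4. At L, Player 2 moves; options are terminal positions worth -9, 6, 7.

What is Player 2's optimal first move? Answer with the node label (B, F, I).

C (Player 2): min(-9, 15, -20) = -20
D (Player 2): min(-13, 19, 12) = -13
E (Player 2): min(-17, 18, 2) = -17
B (Player 1): max(-20, -13, -17) = -13
G (Player 2): min(15, 8, -13) = -13
H (Player 2): min(-12, 12, 19) = -12
F (Player 1): max(-13, -12, 13) = 13
J (Player 2): min(4, 0, 4) = 0
K (Player 2): min(19, -10, 4) = -10
L (Player 2): min(-9, 6, 7) = -9
I (Player 1): max(0, -10, -9) = 0
Root (Player 2): min(-13, 13, 0) = -13
Player 2 picks the child with the lowest value: B (value -13).

B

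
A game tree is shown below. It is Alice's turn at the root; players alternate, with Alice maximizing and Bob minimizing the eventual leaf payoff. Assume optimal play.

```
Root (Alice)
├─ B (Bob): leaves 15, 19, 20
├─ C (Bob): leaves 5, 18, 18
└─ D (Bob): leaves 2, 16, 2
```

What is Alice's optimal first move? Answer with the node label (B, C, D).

B

B (Bob): min(15, 19, 20) = 15
C (Bob): min(5, 18, 18) = 5
D (Bob): min(2, 16, 2) = 2
Root (Alice): max(15, 5, 2) = 15
Alice picks the child with the highest value: B (value 15).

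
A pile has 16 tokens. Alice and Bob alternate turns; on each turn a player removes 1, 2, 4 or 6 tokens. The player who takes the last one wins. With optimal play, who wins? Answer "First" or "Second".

Mark each pile size as W (mover wins) or L (mover loses):
i:   0  1  2  3  4  5  6  7  8  9 10 11 12 13 14 15 16
     L  W  W  L  W  W  W  W  L  W  W  L  W  W  W  W  L
Position 16 is L, so the second player wins.

Second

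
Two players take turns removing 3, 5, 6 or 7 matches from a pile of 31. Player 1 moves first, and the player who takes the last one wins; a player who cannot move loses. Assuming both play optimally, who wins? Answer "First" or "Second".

W/L table (W = player to move can force a win):
i:   0  1  2  3  4  5  6  7  8  9 10 11 12 13 14 15 16 17 18 19 20 21 22 23 24 25 26 27 28 29 30 31
     L  L  L  W  W  W  W  W  W  W  L  L  L  W  W  W  W  W  W  W  L  L  L  W  W  W  W  W  W  W  L  L
Position 31 is L, so the second player wins.

Second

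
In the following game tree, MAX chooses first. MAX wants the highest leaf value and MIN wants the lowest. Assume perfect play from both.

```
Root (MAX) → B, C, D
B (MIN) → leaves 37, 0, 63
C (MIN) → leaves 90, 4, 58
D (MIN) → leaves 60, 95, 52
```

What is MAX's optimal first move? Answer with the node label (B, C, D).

D

B (MIN): min(37, 0, 63) = 0
C (MIN): min(90, 4, 58) = 4
D (MIN): min(60, 95, 52) = 52
Root (MAX): max(0, 4, 52) = 52
MAX picks the child with the highest value: D (value 52).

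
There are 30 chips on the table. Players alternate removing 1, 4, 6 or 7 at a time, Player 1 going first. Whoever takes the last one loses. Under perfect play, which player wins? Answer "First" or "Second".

Compute winning (W) and losing (L) positions by backward induction:
i:   0  1  2  3  4  5  6  7  8  9 10 11 12 13 14 15 16 17 18 19 20 21 22 23 24 25 26 27 28 29 30
     W  L  W  L  W  W  L  W  W  W  W  L  W  W  L  W  L  W  W  L  W  W  W  W  L  W  W  L  W  L  W
Position 30 is W, so the first player wins.

First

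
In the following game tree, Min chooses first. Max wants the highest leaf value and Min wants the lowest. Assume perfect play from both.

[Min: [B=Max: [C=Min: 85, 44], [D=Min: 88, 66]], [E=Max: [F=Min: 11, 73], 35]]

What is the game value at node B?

C: min(85, 44) = 44
D: min(88, 66) = 66
B: max(44, 66) = 66

66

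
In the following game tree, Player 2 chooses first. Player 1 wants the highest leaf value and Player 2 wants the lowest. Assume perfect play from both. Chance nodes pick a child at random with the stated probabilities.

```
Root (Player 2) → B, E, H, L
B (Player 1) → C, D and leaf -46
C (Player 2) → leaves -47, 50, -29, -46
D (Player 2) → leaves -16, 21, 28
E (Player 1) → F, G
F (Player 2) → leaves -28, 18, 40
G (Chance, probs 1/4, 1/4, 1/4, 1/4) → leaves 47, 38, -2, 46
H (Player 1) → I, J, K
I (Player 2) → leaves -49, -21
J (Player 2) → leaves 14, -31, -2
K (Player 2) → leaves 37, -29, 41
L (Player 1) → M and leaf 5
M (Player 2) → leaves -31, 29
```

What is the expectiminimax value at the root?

C (Player 2): min(-47, 50, -29, -46) = -47
D (Player 2): min(-16, 21, 28) = -16
B (Player 1): max(-47, -16, -46) = -16
F (Player 2): min(-28, 18, 40) = -28
G (Chance): 1/4·47 + 1/4·38 + 1/4·-2 + 1/4·46 = 32.25
E (Player 1): max(-28, 32.25) = 32.25
I (Player 2): min(-49, -21) = -49
J (Player 2): min(14, -31, -2) = -31
K (Player 2): min(37, -29, 41) = -29
H (Player 1): max(-49, -31, -29) = -29
M (Player 2): min(-31, 29) = -31
L (Player 1): max(-31, 5) = 5
Root (Player 2): min(-16, 32.25, -29, 5) = -29

-29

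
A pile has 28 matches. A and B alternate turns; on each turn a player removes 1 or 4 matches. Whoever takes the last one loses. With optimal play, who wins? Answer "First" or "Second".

i:   0  1  2  3  4  5  6  7  8  9 10 11 12 13 14 15 16 17 18 19 20 21 22 23 24 25 26 27 28
     W  L  W  L  W  W  L  W  L  W  W  L  W  L  W  W  L  W  L  W  W  L  W  L  W  W  L  W  L
Position 28 is L, so the second player wins.

Second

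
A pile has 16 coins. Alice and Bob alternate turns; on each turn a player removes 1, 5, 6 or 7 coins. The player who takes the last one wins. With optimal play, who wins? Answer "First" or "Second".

Second

W/L table (W = player to move can force a win):
i:   0  1  2  3  4  5  6  7  8  9 10 11 12 13 14 15 16
     L  W  L  W  L  W  W  W  W  W  W  W  L  W  L  W  L
Position 16 is L, so the second player wins.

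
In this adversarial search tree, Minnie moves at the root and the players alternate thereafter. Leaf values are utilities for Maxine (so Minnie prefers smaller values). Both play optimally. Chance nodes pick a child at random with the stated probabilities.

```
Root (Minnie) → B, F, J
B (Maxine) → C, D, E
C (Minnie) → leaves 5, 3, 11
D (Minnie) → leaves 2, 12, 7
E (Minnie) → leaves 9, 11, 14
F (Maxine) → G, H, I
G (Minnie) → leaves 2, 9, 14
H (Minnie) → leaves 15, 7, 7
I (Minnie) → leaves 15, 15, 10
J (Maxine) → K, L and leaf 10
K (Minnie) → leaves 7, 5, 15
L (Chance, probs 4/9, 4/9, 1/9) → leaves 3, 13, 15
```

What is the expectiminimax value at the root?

9

C (Minnie): min(5, 3, 11) = 3
D (Minnie): min(2, 12, 7) = 2
E (Minnie): min(9, 11, 14) = 9
B (Maxine): max(3, 2, 9) = 9
G (Minnie): min(2, 9, 14) = 2
H (Minnie): min(15, 7, 7) = 7
I (Minnie): min(15, 15, 10) = 10
F (Maxine): max(2, 7, 10) = 10
K (Minnie): min(7, 5, 15) = 5
L (Chance): 4/9·3 + 4/9·13 + 1/9·15 = 8.78
J (Maxine): max(5, 8.78, 10) = 10
Root (Minnie): min(9, 10, 10) = 9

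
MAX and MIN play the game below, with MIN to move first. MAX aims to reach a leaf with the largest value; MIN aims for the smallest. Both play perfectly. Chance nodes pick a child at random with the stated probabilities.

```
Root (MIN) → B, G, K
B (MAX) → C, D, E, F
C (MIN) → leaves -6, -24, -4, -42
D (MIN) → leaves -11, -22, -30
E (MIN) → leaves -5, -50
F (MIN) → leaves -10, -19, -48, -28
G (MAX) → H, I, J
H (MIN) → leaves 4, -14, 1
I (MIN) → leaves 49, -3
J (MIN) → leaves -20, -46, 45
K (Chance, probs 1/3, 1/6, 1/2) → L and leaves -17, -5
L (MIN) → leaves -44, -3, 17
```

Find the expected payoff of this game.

C (MIN): min(-6, -24, -4, -42) = -42
D (MIN): min(-11, -22, -30) = -30
E (MIN): min(-5, -50) = -50
F (MIN): min(-10, -19, -48, -28) = -48
B (MAX): max(-42, -30, -50, -48) = -30
H (MIN): min(4, -14, 1) = -14
I (MIN): min(49, -3) = -3
J (MIN): min(-20, -46, 45) = -46
G (MAX): max(-14, -3, -46) = -3
L (MIN): min(-44, -3, 17) = -44
K (Chance): 1/3·-44 + 1/6·-17 + 1/2·-5 = -20
Root (MIN): min(-30, -3, -20) = -30

-30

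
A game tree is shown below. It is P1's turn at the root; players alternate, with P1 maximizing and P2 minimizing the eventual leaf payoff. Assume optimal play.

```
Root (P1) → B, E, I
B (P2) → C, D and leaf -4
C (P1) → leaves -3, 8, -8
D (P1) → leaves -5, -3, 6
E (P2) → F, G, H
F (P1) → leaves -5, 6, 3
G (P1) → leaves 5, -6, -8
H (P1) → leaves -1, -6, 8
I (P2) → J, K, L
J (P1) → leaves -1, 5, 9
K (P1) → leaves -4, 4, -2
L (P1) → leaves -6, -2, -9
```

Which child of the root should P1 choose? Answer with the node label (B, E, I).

E

C (P1): max(-3, 8, -8) = 8
D (P1): max(-5, -3, 6) = 6
B (P2): min(8, 6, -4) = -4
F (P1): max(-5, 6, 3) = 6
G (P1): max(5, -6, -8) = 5
H (P1): max(-1, -6, 8) = 8
E (P2): min(6, 5, 8) = 5
J (P1): max(-1, 5, 9) = 9
K (P1): max(-4, 4, -2) = 4
L (P1): max(-6, -2, -9) = -2
I (P2): min(9, 4, -2) = -2
Root (P1): max(-4, 5, -2) = 5
P1 picks the child with the highest value: E (value 5).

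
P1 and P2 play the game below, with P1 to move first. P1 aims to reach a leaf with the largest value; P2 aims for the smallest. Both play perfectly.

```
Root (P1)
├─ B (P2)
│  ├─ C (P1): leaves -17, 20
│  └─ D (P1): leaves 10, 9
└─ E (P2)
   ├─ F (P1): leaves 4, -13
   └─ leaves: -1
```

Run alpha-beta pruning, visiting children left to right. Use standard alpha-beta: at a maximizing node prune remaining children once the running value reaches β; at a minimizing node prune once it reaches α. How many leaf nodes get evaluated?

6

C [α=-∞,β=+∞]: v=20
D [α=-∞,β=20]: v=10
B [α=-∞,β=+∞]: v=10
F [α=10,β=+∞]: v=4
E [α=10,β=+∞]: v=4 after child 1 ≤ α → α-cutoff, skip 1
Root [α=-∞,β=+∞]: v=10
Leaves evaluated: 6 of 7.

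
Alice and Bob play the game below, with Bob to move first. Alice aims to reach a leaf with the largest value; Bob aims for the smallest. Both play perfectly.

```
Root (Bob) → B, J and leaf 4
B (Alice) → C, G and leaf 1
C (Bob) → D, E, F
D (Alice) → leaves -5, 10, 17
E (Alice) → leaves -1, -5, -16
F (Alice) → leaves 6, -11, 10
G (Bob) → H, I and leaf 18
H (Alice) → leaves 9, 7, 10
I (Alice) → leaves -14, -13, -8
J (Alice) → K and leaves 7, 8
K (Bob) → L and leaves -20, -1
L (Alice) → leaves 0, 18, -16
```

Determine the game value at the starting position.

D (Alice): max(-5, 10, 17) = 17
E (Alice): max(-1, -5, -16) = -1
F (Alice): max(6, -11, 10) = 10
C (Bob): min(17, -1, 10) = -1
H (Alice): max(9, 7, 10) = 10
I (Alice): max(-14, -13, -8) = -8
G (Bob): min(10, -8, 18) = -8
B (Alice): max(-1, -8, 1) = 1
L (Alice): max(0, 18, -16) = 18
K (Bob): min(18, -20, -1) = -20
J (Alice): max(-20, 7, 8) = 8
Root (Bob): min(1, 8, 4) = 1

1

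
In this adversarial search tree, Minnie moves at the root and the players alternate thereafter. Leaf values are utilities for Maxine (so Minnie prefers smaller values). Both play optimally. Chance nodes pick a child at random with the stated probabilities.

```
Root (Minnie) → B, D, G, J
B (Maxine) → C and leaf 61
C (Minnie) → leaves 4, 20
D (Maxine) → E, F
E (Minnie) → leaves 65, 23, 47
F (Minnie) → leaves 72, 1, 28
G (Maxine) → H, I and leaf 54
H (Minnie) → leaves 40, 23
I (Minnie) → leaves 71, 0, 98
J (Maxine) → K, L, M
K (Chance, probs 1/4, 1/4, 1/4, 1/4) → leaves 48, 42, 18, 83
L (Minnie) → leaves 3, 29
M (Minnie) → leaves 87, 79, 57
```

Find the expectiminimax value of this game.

C (Minnie): min(4, 20) = 4
B (Maxine): max(4, 61) = 61
E (Minnie): min(65, 23, 47) = 23
F (Minnie): min(72, 1, 28) = 1
D (Maxine): max(23, 1) = 23
H (Minnie): min(40, 23) = 23
I (Minnie): min(71, 0, 98) = 0
G (Maxine): max(23, 0, 54) = 54
K (Chance): 1/4·48 + 1/4·42 + 1/4·18 + 1/4·83 = 47.75
L (Minnie): min(3, 29) = 3
M (Minnie): min(87, 79, 57) = 57
J (Maxine): max(47.75, 3, 57) = 57
Root (Minnie): min(61, 23, 54, 57) = 23

23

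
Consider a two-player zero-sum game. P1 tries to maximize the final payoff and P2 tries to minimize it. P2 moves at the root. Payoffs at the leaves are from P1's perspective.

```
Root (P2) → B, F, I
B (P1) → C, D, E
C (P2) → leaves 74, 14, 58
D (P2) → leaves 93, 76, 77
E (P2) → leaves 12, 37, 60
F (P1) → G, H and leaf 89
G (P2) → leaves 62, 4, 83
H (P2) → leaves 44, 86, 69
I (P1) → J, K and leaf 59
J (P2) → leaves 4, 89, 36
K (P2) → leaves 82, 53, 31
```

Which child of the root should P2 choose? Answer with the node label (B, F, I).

I

C (P2): min(74, 14, 58) = 14
D (P2): min(93, 76, 77) = 76
E (P2): min(12, 37, 60) = 12
B (P1): max(14, 76, 12) = 76
G (P2): min(62, 4, 83) = 4
H (P2): min(44, 86, 69) = 44
F (P1): max(4, 44, 89) = 89
J (P2): min(4, 89, 36) = 4
K (P2): min(82, 53, 31) = 31
I (P1): max(4, 31, 59) = 59
Root (P2): min(76, 89, 59) = 59
P2 picks the child with the lowest value: I (value 59).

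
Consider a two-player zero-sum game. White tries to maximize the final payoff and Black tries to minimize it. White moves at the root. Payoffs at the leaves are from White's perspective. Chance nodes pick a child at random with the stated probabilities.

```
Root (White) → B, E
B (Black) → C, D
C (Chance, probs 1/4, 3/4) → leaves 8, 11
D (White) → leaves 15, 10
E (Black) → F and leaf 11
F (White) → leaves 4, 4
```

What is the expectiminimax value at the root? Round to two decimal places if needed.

C (Chance): 1/4·8 + 3/4·11 = 10.25
D (White): max(15, 10) = 15
B (Black): min(10.25, 15) = 10.25
F (White): max(4, 4) = 4
E (Black): min(4, 11) = 4
Root (White): max(10.25, 4) = 10.25

10.25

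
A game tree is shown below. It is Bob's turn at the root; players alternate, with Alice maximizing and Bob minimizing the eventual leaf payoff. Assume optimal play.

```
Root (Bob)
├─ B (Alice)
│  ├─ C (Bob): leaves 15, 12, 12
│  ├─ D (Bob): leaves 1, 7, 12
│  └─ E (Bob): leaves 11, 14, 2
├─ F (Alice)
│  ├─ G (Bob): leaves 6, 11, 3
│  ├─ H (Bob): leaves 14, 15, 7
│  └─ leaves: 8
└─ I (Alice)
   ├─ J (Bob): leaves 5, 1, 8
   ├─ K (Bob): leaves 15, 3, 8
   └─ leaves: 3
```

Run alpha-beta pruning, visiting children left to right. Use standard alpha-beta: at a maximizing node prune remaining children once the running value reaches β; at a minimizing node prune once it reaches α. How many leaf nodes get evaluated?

C [α=-∞,β=+∞]: v=12
D [α=12,β=+∞]: v=1 after child 1 ≤ α → α-cutoff, skip 2
E [α=12,β=+∞]: v=11 after child 1 ≤ α → α-cutoff, skip 2
B [α=-∞,β=+∞]: v=12
G [α=-∞,β=12]: v=3
H [α=3,β=12]: v=7
F [α=-∞,β=12]: v=8
J [α=-∞,β=8]: v=1
K [α=1,β=8]: v=3
I [α=-∞,β=8]: v=3
Root [α=-∞,β=+∞]: v=3
Leaves evaluated: 19 of 23.

19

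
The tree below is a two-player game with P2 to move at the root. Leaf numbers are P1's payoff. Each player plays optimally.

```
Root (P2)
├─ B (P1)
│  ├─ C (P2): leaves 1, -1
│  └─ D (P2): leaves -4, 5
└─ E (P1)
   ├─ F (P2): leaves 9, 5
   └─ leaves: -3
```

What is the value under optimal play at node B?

C: min(1, -1) = -1
D: min(-4, 5) = -4
B: max(-1, -4) = -1

-1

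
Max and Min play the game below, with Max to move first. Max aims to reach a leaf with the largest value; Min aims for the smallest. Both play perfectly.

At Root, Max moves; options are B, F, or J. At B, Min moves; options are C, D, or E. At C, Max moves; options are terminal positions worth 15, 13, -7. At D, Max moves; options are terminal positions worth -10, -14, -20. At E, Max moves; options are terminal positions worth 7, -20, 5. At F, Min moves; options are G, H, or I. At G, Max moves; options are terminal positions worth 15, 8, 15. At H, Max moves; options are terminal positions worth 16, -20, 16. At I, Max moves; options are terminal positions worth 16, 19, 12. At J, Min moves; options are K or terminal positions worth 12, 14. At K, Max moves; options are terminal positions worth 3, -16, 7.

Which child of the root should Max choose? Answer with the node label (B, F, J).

F

C (Max): max(15, 13, -7) = 15
D (Max): max(-10, -14, -20) = -10
E (Max): max(7, -20, 5) = 7
B (Min): min(15, -10, 7) = -10
G (Max): max(15, 8, 15) = 15
H (Max): max(16, -20, 16) = 16
I (Max): max(16, 19, 12) = 19
F (Min): min(15, 16, 19) = 15
K (Max): max(3, -16, 7) = 7
J (Min): min(7, 12, 14) = 7
Root (Max): max(-10, 15, 7) = 15
Max picks the child with the highest value: F (value 15).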